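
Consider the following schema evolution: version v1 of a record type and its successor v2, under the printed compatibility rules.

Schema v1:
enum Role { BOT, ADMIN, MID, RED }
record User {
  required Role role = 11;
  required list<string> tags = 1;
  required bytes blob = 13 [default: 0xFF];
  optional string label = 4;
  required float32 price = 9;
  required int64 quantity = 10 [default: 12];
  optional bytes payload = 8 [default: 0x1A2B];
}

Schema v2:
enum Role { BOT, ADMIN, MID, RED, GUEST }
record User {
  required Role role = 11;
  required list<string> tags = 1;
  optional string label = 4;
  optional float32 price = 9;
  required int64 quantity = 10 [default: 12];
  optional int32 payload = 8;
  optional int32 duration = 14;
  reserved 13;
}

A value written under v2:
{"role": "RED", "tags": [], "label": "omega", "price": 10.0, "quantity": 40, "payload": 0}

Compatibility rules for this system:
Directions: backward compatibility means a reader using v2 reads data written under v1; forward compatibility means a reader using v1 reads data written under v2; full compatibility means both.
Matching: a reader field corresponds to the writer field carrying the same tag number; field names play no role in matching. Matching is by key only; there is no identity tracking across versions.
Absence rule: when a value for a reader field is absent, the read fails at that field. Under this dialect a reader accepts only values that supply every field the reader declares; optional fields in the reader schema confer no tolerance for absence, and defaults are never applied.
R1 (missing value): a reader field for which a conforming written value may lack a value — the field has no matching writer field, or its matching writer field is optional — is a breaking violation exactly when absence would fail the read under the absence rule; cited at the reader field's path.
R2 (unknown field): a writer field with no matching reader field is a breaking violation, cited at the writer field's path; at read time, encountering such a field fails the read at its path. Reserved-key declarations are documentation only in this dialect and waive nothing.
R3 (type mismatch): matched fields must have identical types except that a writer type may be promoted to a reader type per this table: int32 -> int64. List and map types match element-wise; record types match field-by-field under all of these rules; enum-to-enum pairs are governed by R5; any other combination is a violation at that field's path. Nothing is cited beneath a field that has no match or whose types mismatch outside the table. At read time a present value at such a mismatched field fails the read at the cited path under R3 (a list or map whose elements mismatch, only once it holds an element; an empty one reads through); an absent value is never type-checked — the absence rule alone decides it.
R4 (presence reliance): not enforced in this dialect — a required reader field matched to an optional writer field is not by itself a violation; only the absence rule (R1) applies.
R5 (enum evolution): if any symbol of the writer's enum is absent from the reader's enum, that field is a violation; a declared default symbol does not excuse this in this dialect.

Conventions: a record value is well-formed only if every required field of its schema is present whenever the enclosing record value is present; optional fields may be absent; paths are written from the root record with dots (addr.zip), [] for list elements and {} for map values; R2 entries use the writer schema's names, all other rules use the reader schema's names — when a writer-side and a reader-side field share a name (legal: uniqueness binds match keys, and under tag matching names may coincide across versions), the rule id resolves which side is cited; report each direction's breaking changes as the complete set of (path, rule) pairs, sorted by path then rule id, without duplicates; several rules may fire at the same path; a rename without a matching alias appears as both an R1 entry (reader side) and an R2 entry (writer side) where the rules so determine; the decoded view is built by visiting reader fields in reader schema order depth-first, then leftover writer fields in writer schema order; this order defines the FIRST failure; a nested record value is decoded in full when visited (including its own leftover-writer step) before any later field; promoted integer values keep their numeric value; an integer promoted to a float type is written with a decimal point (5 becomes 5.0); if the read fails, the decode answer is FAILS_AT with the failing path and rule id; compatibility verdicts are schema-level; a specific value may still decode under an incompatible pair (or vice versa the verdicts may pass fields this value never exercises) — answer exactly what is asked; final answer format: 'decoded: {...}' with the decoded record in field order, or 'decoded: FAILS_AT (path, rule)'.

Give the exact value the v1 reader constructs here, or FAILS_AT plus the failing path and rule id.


in User below, arrows point writer -> reader
decode (reader v1):
  role := "RED"
  tags := []
  read fails at blob under R1 (no fill)
  => FAILS_AT (blob, R1)
ruling out the remaining User differences:
  added field duration to record User: optional int32, tag 14 (in v2 it sits last) -> a verdict-level change on User — the shown value reads the same
  enum Role (field role in record User): symbol GUEST added -> a verdict-level change on User — the shown value reads the same
  field payload in record User: type bytes changed to int32 (its default is dropped) -> a verdict-level change on User — the shown value reads the same
  field price in record User: required changed to optional -> a verdict-level change on User — the shown value reads the same

decoded: FAILS_AT (blob, R1)


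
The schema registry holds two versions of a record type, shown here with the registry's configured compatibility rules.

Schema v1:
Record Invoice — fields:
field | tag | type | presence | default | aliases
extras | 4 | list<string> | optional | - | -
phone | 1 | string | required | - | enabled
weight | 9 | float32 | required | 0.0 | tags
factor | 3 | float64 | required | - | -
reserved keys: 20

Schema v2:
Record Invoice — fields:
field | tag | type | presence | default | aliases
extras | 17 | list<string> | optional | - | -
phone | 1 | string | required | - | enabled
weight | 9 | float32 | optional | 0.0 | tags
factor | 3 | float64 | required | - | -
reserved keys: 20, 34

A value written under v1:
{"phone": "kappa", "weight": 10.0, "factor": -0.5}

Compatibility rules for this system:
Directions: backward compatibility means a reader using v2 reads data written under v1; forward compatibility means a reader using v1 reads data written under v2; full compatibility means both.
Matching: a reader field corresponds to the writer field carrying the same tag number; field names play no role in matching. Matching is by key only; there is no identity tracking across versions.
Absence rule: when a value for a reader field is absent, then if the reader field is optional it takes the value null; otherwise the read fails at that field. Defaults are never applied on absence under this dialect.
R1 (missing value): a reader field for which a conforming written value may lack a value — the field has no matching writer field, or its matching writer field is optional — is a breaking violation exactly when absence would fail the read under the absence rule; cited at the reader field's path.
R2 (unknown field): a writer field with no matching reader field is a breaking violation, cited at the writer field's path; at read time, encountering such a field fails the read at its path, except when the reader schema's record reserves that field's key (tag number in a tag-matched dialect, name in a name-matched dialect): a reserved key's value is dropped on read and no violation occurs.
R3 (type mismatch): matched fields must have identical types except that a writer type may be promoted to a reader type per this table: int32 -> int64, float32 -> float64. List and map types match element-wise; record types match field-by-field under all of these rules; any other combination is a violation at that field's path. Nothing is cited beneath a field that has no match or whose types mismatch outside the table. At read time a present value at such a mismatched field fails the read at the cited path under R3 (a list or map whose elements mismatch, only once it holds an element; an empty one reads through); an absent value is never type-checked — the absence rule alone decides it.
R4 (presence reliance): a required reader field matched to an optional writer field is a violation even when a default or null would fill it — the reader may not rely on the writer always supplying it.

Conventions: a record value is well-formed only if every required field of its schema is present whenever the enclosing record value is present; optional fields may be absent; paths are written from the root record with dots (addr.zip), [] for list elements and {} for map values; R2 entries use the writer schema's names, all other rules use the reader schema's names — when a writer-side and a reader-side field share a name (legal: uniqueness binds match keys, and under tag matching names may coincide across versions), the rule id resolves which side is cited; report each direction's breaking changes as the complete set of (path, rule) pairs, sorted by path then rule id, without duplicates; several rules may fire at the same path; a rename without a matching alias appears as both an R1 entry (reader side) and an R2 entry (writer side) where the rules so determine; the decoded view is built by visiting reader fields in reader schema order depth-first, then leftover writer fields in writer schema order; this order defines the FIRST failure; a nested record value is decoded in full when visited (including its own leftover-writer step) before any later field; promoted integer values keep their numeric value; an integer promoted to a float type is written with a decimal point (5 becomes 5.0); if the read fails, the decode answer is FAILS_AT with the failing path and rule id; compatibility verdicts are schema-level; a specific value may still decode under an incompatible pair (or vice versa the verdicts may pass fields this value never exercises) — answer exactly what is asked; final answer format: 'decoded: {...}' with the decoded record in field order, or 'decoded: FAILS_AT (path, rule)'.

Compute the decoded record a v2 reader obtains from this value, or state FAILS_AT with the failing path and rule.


in Invoice below, arrows point writer -> reader
decode (reader v2):
  extras := null (missing; optional => null)
  phone := "kappa"
  weight := 10.0
  factor := -0.5
  => decoded: {"extras": null, "phone": "kappa", "weight": 10.0, "factor": -0.5}
the rest of the Invoice diff is inert for this question:
  field weight in record Invoice: required changed to optional -> a verdict-level change on Invoice — the shown value reads the same
  field extras in record Invoice: tag 4 changed to 17 -> a verdict-level change on Invoice — the shown value reads the same

decoded: {"extras": null, "phone": "kappa", "weight": 10.0, "factor": -0.5}


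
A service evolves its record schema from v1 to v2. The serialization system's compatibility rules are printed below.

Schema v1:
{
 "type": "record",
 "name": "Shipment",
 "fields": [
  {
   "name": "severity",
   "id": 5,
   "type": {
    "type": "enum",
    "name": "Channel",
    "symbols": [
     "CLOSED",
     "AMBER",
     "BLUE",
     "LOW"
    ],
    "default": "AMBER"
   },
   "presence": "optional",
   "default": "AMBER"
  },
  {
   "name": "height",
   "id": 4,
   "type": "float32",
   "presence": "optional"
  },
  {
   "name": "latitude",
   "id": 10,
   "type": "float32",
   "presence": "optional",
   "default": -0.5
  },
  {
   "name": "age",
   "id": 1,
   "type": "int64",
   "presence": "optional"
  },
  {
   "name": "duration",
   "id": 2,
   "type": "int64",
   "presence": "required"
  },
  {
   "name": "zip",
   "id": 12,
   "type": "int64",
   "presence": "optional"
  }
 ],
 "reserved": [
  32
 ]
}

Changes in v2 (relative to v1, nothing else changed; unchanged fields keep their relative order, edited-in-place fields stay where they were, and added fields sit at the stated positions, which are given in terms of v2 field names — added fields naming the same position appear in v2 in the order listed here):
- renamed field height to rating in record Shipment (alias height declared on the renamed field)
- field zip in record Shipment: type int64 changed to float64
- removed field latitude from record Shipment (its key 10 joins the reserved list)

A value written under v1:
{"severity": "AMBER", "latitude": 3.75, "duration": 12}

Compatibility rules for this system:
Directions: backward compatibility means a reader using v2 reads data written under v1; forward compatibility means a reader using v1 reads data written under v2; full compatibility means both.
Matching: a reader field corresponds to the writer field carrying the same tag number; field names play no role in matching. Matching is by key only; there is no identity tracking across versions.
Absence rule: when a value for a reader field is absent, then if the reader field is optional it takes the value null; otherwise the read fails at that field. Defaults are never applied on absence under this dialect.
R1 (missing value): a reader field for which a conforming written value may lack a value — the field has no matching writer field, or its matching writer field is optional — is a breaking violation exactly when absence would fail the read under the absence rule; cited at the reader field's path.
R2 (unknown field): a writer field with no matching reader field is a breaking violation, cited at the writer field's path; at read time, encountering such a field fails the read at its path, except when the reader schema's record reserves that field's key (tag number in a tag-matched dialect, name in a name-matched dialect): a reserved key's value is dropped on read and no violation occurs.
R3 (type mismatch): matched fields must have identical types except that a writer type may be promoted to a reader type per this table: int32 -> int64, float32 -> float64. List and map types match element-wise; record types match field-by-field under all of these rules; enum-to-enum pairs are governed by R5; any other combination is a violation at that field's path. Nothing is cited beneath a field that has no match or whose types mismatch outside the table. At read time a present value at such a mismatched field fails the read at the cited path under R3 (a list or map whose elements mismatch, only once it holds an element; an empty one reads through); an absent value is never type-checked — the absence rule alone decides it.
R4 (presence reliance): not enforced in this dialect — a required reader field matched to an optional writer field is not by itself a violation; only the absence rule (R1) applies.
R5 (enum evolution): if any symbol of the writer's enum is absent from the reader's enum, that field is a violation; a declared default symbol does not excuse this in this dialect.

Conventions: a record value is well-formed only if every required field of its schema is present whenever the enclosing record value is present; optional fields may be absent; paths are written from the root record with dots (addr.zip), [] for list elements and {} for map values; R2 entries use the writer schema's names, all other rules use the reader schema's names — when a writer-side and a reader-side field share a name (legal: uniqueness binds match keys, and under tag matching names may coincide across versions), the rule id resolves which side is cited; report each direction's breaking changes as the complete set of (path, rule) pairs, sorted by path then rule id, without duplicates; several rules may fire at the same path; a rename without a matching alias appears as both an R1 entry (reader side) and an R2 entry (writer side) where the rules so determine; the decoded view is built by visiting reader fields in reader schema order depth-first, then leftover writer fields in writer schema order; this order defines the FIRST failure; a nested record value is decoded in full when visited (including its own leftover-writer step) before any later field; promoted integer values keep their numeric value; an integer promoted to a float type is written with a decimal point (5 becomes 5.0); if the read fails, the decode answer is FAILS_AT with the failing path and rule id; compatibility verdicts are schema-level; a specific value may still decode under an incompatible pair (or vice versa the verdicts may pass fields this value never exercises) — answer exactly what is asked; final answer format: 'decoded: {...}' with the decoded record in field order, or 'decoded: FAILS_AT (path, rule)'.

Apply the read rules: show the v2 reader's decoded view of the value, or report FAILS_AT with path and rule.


decoded: {"severity": "AMBER", "rating": null, "age": null, "duration": 12, "zip": null}

arrows below run writer -> reader for Shipment
decoding the Shipment value with the v2 reader:
  severity := "AMBER"
  rating := null (not supplied -> null)
  age := null (not supplied -> null)
  duration := 12
  zip := null (not supplied -> null)
  writer latitude: reserved -> dropped
  => decoded: {"severity": "AMBER", "rating": null, "age": null, "duration": 12, "zip": null}
checking off the Shipment differences that do not matter here:
  field zip in record Shipment: type int64 changed to float64 -> changes Shipment's schema-level verdicts only — the decode of this value is the same


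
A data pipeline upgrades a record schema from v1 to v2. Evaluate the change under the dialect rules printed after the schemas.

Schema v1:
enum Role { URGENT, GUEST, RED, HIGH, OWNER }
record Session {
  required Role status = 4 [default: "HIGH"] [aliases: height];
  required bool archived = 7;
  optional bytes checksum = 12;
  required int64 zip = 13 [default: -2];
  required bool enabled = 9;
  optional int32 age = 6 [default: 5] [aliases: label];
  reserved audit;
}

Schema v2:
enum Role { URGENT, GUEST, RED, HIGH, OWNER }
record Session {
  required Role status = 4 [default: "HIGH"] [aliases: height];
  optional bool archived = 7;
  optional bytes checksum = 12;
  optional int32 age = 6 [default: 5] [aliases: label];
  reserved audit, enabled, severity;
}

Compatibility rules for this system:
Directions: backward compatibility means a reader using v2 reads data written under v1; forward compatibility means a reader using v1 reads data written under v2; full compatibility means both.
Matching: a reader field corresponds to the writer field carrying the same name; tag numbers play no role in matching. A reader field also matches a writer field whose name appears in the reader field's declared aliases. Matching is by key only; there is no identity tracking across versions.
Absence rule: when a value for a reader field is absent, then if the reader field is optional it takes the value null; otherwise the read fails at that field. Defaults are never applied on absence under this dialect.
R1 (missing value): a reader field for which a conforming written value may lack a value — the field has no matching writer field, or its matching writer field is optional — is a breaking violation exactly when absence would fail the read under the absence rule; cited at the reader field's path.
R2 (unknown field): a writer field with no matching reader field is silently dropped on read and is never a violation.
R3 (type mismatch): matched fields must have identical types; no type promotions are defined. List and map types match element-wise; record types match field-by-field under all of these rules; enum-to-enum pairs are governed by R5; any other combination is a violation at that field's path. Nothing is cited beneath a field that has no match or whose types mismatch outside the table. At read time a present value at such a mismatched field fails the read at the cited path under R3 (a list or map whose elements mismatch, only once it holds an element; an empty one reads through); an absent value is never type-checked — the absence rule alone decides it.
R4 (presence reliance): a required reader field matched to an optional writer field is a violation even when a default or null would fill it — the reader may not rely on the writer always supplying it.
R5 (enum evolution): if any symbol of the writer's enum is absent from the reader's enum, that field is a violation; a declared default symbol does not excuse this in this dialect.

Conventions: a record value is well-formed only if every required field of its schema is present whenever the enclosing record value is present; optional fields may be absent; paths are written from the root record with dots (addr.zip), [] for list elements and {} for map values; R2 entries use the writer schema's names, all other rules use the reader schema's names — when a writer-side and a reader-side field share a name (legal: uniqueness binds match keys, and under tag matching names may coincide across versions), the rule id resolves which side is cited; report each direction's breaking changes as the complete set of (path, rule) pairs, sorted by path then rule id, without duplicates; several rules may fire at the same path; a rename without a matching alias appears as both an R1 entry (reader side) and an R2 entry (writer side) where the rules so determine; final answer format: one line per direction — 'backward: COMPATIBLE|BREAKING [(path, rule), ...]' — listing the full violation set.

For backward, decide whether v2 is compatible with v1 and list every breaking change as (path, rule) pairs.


backward: COMPATIBLE []

each type pair in Session: writer, then reader
backward pass over Session, reader schema v2, writer schema v1:
  status <- status (Role -> Role, writer required)
  archived <- archived (bool -> bool, writer required)
  checksum <- checksum (bytes -> bytes, writer optional)
  age <- age (int32 -> int32, writer optional)
  writer zip: unknown to reader
  writer enabled: unknown to reader
  => no violations; backward on Session: COMPATIBLE
remaining Session differences; none change what is asked:
  field archived in record Session: required changed to optional -> its effect on Session is confined to the forward direction, not asked
  removed field zip from record Session -> its effect on Session is confined to the forward direction, not asked
  removed field enabled from record Session (its key "enabled" joins the reserved list) -> its effect on Session is confined to the forward direction, not asked


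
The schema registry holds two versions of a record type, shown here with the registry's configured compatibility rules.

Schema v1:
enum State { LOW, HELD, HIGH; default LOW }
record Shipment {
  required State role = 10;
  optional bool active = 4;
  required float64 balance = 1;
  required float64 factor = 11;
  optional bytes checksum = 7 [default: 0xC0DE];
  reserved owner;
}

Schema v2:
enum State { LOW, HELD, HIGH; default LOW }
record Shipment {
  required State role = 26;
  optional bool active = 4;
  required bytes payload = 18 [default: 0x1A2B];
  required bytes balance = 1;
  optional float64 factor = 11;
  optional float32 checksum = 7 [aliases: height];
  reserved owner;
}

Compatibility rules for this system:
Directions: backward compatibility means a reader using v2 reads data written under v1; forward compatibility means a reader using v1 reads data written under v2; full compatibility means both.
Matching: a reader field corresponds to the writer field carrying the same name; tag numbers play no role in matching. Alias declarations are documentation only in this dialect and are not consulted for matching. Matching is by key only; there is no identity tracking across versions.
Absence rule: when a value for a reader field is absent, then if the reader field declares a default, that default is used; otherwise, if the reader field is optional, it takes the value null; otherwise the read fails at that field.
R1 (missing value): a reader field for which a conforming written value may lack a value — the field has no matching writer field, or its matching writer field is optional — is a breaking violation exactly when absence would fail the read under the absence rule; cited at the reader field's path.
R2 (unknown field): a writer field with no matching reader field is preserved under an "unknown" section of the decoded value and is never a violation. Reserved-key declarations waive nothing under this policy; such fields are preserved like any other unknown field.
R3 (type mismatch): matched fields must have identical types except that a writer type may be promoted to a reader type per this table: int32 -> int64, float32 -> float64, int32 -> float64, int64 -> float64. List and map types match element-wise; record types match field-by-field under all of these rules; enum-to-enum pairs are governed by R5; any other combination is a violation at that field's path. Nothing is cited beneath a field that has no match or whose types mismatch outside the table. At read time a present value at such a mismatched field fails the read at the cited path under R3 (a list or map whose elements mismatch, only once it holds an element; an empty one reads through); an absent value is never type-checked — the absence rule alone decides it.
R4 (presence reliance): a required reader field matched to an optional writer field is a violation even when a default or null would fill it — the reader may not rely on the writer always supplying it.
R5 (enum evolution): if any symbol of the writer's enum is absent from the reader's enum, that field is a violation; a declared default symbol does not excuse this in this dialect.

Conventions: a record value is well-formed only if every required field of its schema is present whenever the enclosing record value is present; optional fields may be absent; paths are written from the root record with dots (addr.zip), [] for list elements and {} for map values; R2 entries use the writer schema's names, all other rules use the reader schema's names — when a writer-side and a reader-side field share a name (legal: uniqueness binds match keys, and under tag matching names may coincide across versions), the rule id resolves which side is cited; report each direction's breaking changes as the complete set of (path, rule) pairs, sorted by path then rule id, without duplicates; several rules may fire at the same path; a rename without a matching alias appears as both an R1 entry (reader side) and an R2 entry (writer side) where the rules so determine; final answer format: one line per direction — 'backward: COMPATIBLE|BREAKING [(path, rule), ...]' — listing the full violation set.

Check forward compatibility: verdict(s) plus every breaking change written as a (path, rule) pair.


in Shipment below, arrows point writer -> reader
forward for Shipment (reader v1, writer v2):
  writer required, State -> State: reader role maps from writer role
  writer optional, bool -> bool: reader active maps from writer active
  writer required, bytes -> float64: reader balance maps from writer balance
  writer optional, float64 -> float64: reader factor maps from writer factor
  writer optional, float32 -> bytes: reader checksum maps from writer checksum
  writer payload: unknown to reader
  breaking: (balance, R3)
  breaking: (checksum, R3)
  breaking: (factor, R1)
  breaking: (factor, R4)
  => forward verdict for Shipment: BREAKING, 4 violation(s)
diffs on Shipment not affecting the asked answer:
  added field payload to record Shipment: required bytes, tag 18, default 0x1A2B (in v2 it sits immediately before balance) -> fires no rule on Shipment, leaving the asked answer as it is
  field role in record Shipment: tag 10 changed to 26 -> fires no rule on Shipment, leaving the asked answer as it is

forward: BREAKING [(balance, R3), (checksum, R3), (factor, R1), (factor, R4)]


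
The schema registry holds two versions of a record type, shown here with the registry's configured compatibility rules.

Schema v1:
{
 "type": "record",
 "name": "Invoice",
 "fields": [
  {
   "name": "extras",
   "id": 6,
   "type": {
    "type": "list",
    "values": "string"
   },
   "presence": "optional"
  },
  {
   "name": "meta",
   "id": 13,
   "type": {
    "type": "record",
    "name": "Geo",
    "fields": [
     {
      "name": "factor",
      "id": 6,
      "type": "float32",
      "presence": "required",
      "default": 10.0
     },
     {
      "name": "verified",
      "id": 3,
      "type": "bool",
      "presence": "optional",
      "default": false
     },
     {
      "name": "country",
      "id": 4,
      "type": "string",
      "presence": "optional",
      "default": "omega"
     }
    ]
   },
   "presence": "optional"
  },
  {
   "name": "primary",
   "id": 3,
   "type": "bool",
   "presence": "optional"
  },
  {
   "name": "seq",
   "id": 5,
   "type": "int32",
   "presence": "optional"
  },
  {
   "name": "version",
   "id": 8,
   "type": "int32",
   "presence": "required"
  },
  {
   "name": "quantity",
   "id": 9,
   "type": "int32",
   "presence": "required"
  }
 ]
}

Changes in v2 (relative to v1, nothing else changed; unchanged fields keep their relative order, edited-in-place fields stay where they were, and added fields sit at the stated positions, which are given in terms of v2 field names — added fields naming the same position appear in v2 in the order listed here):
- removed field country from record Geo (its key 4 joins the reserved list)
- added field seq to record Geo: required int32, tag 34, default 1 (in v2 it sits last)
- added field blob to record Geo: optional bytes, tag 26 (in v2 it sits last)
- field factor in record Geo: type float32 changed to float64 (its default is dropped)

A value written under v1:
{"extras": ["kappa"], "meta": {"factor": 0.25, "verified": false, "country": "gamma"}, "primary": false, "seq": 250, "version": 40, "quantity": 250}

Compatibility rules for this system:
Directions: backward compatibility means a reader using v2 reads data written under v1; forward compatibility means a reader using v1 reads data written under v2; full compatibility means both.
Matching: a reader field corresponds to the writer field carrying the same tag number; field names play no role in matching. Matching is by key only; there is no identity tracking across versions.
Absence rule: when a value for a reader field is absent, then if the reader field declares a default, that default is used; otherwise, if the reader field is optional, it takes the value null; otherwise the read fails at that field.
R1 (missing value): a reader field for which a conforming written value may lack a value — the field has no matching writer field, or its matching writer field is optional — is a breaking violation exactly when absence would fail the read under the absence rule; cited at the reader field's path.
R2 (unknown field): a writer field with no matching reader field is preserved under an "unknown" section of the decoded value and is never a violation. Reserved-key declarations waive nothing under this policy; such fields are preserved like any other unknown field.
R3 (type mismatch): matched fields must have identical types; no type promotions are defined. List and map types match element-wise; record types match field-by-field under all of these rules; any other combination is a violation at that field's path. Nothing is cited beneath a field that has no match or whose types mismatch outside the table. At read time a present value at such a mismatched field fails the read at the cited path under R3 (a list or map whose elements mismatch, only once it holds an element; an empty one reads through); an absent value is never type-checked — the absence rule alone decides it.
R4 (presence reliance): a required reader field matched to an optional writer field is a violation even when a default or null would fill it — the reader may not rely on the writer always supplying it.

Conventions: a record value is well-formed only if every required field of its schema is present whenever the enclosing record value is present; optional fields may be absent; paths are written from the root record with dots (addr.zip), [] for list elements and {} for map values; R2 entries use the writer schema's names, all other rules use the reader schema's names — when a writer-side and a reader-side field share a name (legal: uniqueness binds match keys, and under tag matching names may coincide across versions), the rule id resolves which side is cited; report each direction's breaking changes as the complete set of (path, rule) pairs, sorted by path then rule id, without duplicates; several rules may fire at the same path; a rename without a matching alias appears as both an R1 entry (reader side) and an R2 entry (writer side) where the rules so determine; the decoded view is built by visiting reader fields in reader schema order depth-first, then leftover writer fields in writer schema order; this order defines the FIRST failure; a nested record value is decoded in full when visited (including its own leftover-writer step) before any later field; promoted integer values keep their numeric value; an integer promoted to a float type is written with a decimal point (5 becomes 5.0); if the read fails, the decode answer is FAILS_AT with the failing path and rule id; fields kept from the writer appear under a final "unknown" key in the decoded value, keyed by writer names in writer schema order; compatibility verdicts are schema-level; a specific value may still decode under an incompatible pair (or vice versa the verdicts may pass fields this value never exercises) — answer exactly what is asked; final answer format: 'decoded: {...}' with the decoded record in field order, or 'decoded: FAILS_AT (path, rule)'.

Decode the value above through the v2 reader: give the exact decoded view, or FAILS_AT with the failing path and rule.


each type pair in Invoice: writer, then reader
decode walk for Invoice under reader schema v2:
  extras := ["kappa"]
  read fails at meta.factor under R3
  => FAILS_AT (meta.factor, R3)
the rest of the Invoice diff is inert for this question:
  removed field country from record Geo (its key 4 joins the reserved list) -> fires no rule on Invoice under this dialect and leaves the result unchanged
  added field seq to record Geo: required int32, tag 34, default 1 (in v2 it sits last) -> fires no rule on Invoice under this dialect and leaves the result unchanged
  added field blob to record Geo: optional bytes, tag 26 (in v2 it sits last) -> fires no rule on Invoice under this dialect and leaves the result unchanged

decoded: FAILS_AT (meta.factor, R3)


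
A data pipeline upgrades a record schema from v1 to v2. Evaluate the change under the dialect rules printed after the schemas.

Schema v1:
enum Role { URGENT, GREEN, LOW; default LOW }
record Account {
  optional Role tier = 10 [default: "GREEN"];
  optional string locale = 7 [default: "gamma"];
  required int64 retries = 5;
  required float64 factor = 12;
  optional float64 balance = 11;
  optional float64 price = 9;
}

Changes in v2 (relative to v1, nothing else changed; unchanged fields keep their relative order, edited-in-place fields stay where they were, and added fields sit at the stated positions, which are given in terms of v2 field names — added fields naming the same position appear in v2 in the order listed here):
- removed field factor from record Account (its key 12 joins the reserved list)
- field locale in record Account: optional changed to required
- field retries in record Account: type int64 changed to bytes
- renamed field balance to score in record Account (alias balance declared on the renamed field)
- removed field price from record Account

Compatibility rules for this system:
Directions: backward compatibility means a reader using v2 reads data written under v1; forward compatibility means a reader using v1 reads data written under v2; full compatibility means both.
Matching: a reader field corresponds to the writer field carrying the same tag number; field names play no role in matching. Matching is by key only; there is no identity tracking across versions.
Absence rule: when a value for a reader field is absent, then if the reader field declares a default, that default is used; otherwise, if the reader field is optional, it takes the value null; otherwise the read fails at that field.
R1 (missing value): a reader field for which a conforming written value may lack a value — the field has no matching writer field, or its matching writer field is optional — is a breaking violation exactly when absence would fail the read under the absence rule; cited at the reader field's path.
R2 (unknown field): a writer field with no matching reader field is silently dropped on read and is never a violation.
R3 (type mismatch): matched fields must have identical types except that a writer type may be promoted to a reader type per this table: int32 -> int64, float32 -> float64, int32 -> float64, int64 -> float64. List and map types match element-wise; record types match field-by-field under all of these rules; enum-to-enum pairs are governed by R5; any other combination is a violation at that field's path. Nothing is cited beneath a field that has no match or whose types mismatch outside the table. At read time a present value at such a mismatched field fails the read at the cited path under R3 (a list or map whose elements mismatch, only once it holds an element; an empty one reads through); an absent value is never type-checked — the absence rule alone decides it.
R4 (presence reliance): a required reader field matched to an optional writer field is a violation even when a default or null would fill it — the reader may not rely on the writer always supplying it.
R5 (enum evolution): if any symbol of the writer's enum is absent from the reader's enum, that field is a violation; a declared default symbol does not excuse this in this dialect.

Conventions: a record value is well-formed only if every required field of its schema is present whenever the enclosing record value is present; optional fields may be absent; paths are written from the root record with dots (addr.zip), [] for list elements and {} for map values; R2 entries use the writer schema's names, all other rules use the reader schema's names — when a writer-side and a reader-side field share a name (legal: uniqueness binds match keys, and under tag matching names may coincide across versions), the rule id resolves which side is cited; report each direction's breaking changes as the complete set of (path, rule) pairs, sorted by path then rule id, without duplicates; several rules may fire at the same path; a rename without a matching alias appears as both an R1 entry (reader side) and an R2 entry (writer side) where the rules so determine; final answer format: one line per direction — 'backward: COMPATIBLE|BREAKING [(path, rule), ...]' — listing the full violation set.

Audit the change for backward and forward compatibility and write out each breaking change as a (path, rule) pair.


backward: BREAKING [(locale, R4), (retries, R3)]; forward: BREAKING [(factor, R1), (retries, R3)]

in Account below, arrows point writer -> reader
backward analysis of Account with v2 as reader and v1 as writer:
  tier: paired with writer tier (Role -> Role; writer optional)
  locale: paired with writer locale (string -> string; writer optional)
  retries: paired with writer retries (int64 -> bytes; writer required)
  score: paired with writer balance (float64 -> float64; writer optional)
  writer field factor has no reader counterpart
  writer field price has no reader counterpart
  breaking: (locale, R4)
  breaking: (retries, R3)
  backward on Account therefore BREAKING (2)
forward analysis of Account with v1 as reader and v2 as writer:
  tier: paired with writer tier (Role -> Role; writer optional)
  locale: paired with writer locale (string -> string; writer required)
  retries: paired with writer retries (bytes -> int64; writer required)
  factor: no writer-side match
  balance: paired with writer score (float64 -> float64; writer optional)
  price: no writer-side match
  breaking: (factor, R1)
  breaking: (retries, R3)
  forward on Account therefore BREAKING (2)


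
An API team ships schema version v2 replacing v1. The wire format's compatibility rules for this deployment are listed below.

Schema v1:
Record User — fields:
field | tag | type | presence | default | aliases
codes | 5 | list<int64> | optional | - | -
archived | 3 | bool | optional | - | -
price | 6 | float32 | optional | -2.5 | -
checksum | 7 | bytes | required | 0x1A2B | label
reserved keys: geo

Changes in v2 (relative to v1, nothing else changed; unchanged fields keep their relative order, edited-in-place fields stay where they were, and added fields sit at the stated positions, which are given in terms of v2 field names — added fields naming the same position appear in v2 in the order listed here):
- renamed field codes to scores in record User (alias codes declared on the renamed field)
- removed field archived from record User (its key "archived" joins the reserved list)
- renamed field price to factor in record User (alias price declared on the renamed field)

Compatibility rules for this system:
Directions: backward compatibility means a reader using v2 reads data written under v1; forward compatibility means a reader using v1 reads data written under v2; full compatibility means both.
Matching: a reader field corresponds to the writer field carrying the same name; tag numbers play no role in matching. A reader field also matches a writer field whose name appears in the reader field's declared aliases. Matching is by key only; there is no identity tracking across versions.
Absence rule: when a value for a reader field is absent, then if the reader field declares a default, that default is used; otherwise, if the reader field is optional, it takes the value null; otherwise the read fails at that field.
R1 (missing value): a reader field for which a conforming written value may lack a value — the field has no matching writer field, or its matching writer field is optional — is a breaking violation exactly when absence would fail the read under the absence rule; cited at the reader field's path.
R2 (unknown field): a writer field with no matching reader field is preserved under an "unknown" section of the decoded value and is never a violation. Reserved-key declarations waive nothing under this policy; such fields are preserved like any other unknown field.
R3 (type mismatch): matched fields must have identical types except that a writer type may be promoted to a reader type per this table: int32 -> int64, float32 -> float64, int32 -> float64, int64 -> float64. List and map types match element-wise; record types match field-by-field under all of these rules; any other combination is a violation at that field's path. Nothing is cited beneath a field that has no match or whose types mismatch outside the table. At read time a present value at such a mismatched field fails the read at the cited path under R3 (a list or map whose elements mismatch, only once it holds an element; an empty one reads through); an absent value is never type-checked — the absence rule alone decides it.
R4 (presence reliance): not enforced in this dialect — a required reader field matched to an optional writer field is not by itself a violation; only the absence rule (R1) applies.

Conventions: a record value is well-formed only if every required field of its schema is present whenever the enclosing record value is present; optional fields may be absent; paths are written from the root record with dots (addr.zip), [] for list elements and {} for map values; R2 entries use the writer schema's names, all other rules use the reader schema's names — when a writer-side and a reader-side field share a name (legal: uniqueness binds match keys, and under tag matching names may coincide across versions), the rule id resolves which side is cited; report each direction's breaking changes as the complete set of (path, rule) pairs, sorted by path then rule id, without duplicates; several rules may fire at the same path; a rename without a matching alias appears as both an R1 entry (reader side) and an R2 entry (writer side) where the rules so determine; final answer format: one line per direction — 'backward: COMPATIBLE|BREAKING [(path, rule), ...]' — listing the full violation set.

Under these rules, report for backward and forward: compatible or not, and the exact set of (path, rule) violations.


backward: COMPATIBLE []; forward: COMPATIBLE []

the writer's type comes first in each User pair
checking backward for User: reader v2 against writer v1:
  list<int64> -> list<int64>, writer optional: scores aligns to codes
  float32 -> float32, writer optional: factor aligns to price
  bytes -> bytes, writer required: checksum aligns to checksum
  writer field archived has no reader counterpart
  => no violations; backward on User: COMPATIBLE
checking forward for User: reader v1 against writer v2:
  no writer field matches reader codes
  no writer field matches reader archived
  no writer field matches reader price
  bytes -> bytes, writer required: checksum aligns to checksum
  writer field scores has no reader counterpart
  writer field factor has no reader counterpart
  => no violations; forward on User: COMPATIBLE
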